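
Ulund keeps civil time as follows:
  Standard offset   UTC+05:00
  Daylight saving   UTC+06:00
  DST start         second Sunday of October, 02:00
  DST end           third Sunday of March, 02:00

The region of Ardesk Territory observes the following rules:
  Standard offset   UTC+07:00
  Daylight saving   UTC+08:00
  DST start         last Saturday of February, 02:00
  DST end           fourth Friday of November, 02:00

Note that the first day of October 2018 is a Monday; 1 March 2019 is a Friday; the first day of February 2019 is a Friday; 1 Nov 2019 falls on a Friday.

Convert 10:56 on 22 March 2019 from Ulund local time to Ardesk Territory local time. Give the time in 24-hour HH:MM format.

13:56

1 October 2018 is a Monday, so the first Sunday is October 7 and the second is October 14.
1 March 2019 is a Friday, so the first Sunday is March 3 and the third is March 17.
Daylight saving runs 14 October 2018 – 17 March 2019; 22 March 2019 is outside that window, so Ulund is on standard time at UTC+05:00.
10:56 Ulund − 5h = 05:56 UTC.
1 February 2019 is a Friday, so Saturdays fall on 2, 9, 16, 23; the last is February 23.
1 November 2019 is a Friday, so the first Friday is November 1 and the fourth is November 22.
At the standard offset (UTC+07:00), 05:56 UTC + 7h = 12:56 Ardesk Territory standard time.
Daylight saving runs 23 February – 22 November; the standard-time date in Ardesk Territory, 22 March 2019, is inside that window, so Ardesk Territory is at UTC+08:00.
05:56 UTC + 8h = 13:56 Ardesk Territory.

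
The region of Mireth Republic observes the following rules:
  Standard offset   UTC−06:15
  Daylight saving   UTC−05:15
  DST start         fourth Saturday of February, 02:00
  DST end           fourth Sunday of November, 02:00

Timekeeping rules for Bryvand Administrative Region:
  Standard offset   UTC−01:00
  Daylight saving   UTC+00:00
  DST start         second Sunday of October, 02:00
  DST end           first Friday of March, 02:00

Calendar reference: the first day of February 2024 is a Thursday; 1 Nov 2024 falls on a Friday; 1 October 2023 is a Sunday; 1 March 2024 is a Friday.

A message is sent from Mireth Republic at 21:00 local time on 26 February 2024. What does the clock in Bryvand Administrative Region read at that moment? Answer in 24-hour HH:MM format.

02:15

1 February 2024 is a Thursday, so the first Saturday is February 3 and the fourth is February 24.
1 November 2024 is a Friday, so the first Sunday is November 3 and the fourth is November 24.
26 February 2024 lies within the daylight-saving period (24 February – 24 November), so Mireth Republic is on daylight time, UTC−05:15.
21:00 Mireth Republic + 5h15m = 02:15 UTC (rolling into the next day, 27 February 2024).
1 October 2023 is a Sunday, so the first Sunday is October 1 and the second is October 8.
1 March 2024 is a Friday, so the first Friday is March 1.
At the standard offset (UTC−01:00), 02:15 UTC − 1h = 01:15 Bryvand Administrative Region standard time.
The standard-time date in Bryvand Administrative Region, 27 February 2024, falls between 8 October 2023 and 1 March 2024, so daylight saving is in effect and Bryvand Administrative Region is at UTC+00:00.
02:15 UTC + 0h = 02:15 Bryvand Administrative Region.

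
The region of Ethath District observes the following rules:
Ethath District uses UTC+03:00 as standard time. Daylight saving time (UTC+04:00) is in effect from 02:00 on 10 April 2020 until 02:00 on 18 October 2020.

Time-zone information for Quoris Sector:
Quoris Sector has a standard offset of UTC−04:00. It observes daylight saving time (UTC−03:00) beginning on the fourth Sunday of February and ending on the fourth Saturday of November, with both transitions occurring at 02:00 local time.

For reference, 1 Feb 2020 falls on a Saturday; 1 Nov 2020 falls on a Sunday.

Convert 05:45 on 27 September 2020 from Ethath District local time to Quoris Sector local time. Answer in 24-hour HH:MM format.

Daylight saving runs 10 April – 18 October; 27 September 2020 is inside that window, so Ethath District is at UTC+04:00.
05:45 Ethath District − 4h = 01:45 UTC.
1 February 2020 is a Saturday, so the first Sunday is February 2 and the fourth is February 23.
1 November 2020 is a Sunday, so the first Saturday is November 7 and the fourth is November 28.
At the standard offset (UTC−04:00), 01:45 UTC − 4h = 21:45 Quoris Sector standard time (rolling into the previous day, 26 September 2020).
The standard-time date in Quoris Sector, 26 September 2020, falls between 23 February and 28 November, so daylight saving is in effect and Quoris Sector is at UTC−03:00.
01:45 UTC − 3h = 22:45 Quoris Sector (rolling into the previous day, 26 September 2020).

22:45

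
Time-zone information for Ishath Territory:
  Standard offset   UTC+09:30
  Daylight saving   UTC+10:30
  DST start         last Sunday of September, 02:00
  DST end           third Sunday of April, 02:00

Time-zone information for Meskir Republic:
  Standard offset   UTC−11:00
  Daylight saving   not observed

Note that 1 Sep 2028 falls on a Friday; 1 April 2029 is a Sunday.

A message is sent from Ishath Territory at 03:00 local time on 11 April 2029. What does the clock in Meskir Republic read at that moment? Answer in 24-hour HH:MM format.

05:30

1 September 2028 is a Friday, so Sundays fall on 3, 10, 17, 24; the last is September 24.
1 April 2029 is a Sunday, so the first Sunday is April 1 and the third is April 15.
11 April 2029 falls between 24 September 2028 and 15 April 2029, so daylight saving is in effect and Ishath Territory is at UTC+10:30.
03:00 Ishath Territory − 10h30m = 16:30 UTC (rolling into the previous day, 10 April 2029).
Meskir Republic has no daylight saving, so its offset is UTC−11:00 year-round.
16:30 UTC − 11h = 05:30 Meskir Republic.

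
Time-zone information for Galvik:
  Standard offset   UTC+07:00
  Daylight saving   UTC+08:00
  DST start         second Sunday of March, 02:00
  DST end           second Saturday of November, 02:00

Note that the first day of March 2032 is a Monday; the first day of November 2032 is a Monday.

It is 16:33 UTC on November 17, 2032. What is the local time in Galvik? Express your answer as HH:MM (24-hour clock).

1 March 2032 is a Monday, so the first Sunday is March 7 and the second is March 14.
1 November 2032 is a Monday, so the first Saturday is November 6 and the second is November 13.
At the standard offset (UTC+07:00), 16:33 UTC + 7h = 23:33 Galvik standard time.
The standard-time date in Galvik, November 17, 2032, is outside the daylight-saving period (14 March – 13 November), so Galvik is on standard time, UTC+07:00.
16:33 UTC + 7h = 23:33 local.

23:33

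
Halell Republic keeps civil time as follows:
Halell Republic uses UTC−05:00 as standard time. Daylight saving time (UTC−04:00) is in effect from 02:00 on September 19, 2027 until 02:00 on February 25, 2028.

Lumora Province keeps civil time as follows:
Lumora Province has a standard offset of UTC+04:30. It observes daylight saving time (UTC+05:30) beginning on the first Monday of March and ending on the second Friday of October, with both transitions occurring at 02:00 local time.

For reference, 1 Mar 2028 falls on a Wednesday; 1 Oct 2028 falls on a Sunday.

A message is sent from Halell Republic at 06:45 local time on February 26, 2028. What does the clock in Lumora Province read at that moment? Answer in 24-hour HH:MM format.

Daylight saving runs 19 September 2027 – 25 February 2028; February 26, 2028 is outside that window, so Halell Republic is on standard time at UTC−05:00.
06:45 Halell Republic + 5h = 11:45 UTC.
1 March 2028 is a Wednesday, so the first Monday is March 6.
1 October 2028 is a Sunday, so the first Friday is October 6 and the second is October 13.
At the standard offset (UTC+04:30), 11:45 UTC + 4h30m = 16:15 Lumora Province standard time.
Daylight saving runs 6 March – 13 October; the standard-time date in Lumora Province, February 26, 2028, is outside that window, so Lumora Province is on standard time at UTC+04:30.
11:45 UTC + 4h30m = 16:15 Lumora Province.

16:15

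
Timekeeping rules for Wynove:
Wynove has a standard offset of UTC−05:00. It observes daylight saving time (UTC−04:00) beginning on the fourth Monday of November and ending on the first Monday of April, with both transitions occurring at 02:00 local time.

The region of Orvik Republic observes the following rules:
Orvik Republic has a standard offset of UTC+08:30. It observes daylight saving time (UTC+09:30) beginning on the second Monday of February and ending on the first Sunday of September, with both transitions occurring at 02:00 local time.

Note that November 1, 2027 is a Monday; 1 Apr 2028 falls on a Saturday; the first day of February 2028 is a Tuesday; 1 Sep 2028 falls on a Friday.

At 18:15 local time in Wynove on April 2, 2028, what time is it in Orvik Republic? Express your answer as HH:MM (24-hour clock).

1 November 2027 is a Monday, so the first Monday is November 1 and the fourth is November 22.
1 April 2028 is a Saturday, so the first Monday is April 3.
Daylight saving runs 22 November 2027 – 3 April 2028; April 2, 2028 is inside that window, so Wynove is at UTC−04:00.
18:15 Wynove + 4h = 22:15 UTC.
1 February 2028 is a Tuesday, so the first Monday is February 7 and the second is February 14.
1 September 2028 is a Friday, so the first Sunday is September 3.
At the standard offset (UTC+08:30), 22:15 UTC + 8h30m = 06:45 Orvik Republic standard time (rolling into the next day, 3 April 2028).
The standard-time date in Orvik Republic, April 3, 2028, lies within the daylight-saving period (14 February – 3 September), so Orvik Republic is on daylight time, UTC+09:30.
22:15 UTC + 9h30m = 07:45 Orvik Republic (rolling into the next day, 3 April 2028).

07:45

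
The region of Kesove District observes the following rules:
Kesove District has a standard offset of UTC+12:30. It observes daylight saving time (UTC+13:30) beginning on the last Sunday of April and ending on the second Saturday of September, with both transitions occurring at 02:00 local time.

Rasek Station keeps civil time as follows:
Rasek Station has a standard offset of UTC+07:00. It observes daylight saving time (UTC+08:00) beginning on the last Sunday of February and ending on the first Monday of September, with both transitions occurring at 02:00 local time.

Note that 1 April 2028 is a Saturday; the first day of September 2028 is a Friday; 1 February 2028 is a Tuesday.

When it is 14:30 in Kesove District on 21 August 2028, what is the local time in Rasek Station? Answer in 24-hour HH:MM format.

09:00

1 April 2028 is a Saturday, so Sundays fall on 2, 9, 16, 23, 30; the last is April 30.
1 September 2028 is a Friday, so the first Saturday is September 2 and the second is September 9.
21 August 2028 falls between 30 April and 9 September, so daylight saving is in effect and Kesove District is at UTC+13:30.
14:30 Kesove District − 13h30m = 01:00 UTC.
1 February 2028 is a Tuesday, so Sundays fall on 6, 13, 20, 27; the last is February 27.
1 September 2028 is a Friday, so the first Monday is September 4.
At the standard offset (UTC+07:00), 01:00 UTC + 7h = 08:00 Rasek Station standard time.
Daylight saving runs 27 February – 4 September; the standard-time date in Rasek Station, 21 August 2028, is inside that window, so Rasek Station is at UTC+08:00.
01:00 UTC + 8h = 09:00 Rasek Station.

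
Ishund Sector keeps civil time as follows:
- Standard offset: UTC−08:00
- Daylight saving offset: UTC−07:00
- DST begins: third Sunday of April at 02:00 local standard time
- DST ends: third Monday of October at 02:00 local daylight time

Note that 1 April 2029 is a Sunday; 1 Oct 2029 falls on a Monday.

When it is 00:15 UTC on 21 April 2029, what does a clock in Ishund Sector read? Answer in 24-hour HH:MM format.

17:15

1 April 2029 is a Sunday, so the first Sunday is April 1 and the third is April 15.
1 October 2029 is a Monday, so the first Monday is October 1 and the third is October 15.
At the standard offset (UTC−08:00), 00:15 UTC − 8h = 16:15 Ishund Sector standard time (rolling into the previous day, 20 April 2029).
The standard-time date in Ishund Sector, 20 April 2029, falls between 15 April and 15 October, so daylight saving is in effect and Ishund Sector is at UTC−07:00.
00:15 UTC − 7h = 17:15 local (rolling into the previous day, 20 April 2029).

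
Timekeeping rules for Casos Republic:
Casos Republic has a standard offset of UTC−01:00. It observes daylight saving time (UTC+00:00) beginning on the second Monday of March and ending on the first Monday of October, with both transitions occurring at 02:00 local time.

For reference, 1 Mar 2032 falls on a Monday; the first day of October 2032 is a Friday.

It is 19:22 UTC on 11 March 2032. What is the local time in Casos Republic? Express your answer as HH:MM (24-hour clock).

19:22

1 March 2032 is a Monday, so the first Monday is March 1 and the second is March 8.
1 October 2032 is a Friday, so the first Monday is October 4.
At the standard offset (UTC−01:00), 19:22 UTC − 1h = 18:22 Casos Republic standard time.
The standard-time date in Casos Republic, 11 March 2032, lies within the daylight-saving period (8 March – 4 October), so Casos Republic is on daylight time, UTC+00:00.
19:22 UTC + 0h = 19:22 local.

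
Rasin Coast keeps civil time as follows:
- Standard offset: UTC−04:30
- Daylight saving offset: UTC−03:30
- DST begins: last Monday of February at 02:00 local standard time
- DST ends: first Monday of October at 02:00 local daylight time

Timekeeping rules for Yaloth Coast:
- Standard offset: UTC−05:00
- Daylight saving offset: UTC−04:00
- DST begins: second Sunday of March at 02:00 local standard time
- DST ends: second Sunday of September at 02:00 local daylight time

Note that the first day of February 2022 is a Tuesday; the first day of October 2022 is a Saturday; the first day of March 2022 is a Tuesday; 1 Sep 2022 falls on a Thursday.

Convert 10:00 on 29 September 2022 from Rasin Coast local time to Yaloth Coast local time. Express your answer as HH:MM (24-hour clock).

08:30

1 February 2022 is a Tuesday, so Mondays fall on 7, 14, 21, 28; the last is February 28.
1 October 2022 is a Saturday, so the first Monday is October 3.
Daylight saving runs 28 February – 3 October; 29 September 2022 is inside that window, so Rasin Coast is at UTC−03:30.
10:00 Rasin Coast + 3h30m = 13:30 UTC.
1 March 2022 is a Tuesday, so the first Sunday is March 6 and the second is March 13.
1 September 2022 is a Thursday, so the first Sunday is September 4 and the second is September 11.
At the standard offset (UTC−05:00), 13:30 UTC − 5h = 08:30 Yaloth Coast standard time.
The standard-time date in Yaloth Coast, 29 September 2022, is outside the daylight-saving period (13 March – 11 September), so Yaloth Coast is on standard time, UTC−05:00.
13:30 UTC − 5h = 08:30 Yaloth Coast.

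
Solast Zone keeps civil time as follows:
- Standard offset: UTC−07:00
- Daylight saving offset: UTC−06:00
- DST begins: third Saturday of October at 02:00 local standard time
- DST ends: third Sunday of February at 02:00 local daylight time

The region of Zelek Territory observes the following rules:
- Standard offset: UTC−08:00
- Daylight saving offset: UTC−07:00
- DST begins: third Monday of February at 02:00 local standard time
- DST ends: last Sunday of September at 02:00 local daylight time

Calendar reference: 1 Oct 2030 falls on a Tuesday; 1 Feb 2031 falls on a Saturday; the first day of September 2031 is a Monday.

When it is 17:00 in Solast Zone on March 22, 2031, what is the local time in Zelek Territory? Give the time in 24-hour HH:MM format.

1 October 2030 is a Tuesday, so the first Saturday is October 5 and the third is October 19.
1 February 2031 is a Saturday, so the first Sunday is February 2 and the third is February 16.
March 22, 2031 does not fall between 19 October 2030 and 16 February 2031, so daylight saving is not in effect and Solast Zone is at UTC−07:00.
17:00 Solast Zone + 7h = 00:00 UTC (rolling into the next day, 23 March 2031).
1 February 2031 is a Saturday, so the first Monday is February 3 and the third is February 17.
1 September 2031 is a Monday, so Sundays fall on 7, 14, 21, 28; the last is September 28.
At the standard offset (UTC−08:00), 00:00 UTC − 8h = 16:00 Zelek Territory standard time (rolling into the previous day, 22 March 2031).
The standard-time date in Zelek Territory, March 22, 2031, lies within the daylight-saving period (17 February – 28 September), so Zelek Territory is on daylight time, UTC−07:00.
00:00 UTC − 7h = 17:00 Zelek Territory (rolling into the previous day, 22 March 2031).

17:00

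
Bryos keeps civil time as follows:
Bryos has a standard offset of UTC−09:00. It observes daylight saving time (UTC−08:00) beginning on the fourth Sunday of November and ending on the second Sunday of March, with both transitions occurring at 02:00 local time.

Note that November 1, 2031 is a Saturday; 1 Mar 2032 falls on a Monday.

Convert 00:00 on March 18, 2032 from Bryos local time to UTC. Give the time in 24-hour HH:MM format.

1 November 2031 is a Saturday, so the first Sunday is November 2 and the fourth is November 23.
1 March 2032 is a Monday, so the first Sunday is March 7 and the second is March 14.
March 18, 2032 does not fall between 23 November 2031 and 14 March 2032, so daylight saving is not in effect and Bryos is at UTC−09:00.
00:00 local + 9h = 09:00 UTC.

09:00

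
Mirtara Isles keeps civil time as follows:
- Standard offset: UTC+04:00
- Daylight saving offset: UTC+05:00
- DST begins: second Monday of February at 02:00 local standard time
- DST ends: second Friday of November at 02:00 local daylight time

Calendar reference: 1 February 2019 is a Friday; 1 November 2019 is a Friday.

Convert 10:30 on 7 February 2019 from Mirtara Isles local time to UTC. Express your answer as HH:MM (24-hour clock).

06:30

1 February 2019 is a Friday, so the first Monday is February 4 and the second is February 11.
1 November 2019 is a Friday, so the first Friday is November 1 and the second is November 8.
7 February 2019 is outside the daylight-saving period (11 February – 8 November), so Mirtara Isles is on standard time, UTC+04:00.
10:30 local − 4h = 06:30 UTC.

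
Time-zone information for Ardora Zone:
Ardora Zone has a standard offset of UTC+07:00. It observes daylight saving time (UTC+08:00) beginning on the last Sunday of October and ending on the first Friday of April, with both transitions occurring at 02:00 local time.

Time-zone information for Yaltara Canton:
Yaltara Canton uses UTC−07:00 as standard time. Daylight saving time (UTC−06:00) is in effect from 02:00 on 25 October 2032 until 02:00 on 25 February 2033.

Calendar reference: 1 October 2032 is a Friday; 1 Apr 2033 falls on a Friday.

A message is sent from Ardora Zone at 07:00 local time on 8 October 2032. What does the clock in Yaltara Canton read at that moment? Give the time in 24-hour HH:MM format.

1 October 2032 is a Friday, so Sundays fall on 3, 10, 17, 24, 31; the last is October 31.
1 April 2033 is a Friday, so the first Friday is April 1.
Daylight saving runs 31 October 2032 – 1 April 2033; 8 October 2032 is outside that window, so Ardora Zone is on standard time at UTC+07:00.
07:00 Ardora Zone − 7h = 00:00 UTC.
At the standard offset (UTC−07:00), 00:00 UTC − 7h = 17:00 Yaltara Canton standard time (rolling into the previous day, 7 October 2032).
The standard-time date in Yaltara Canton, 7 October 2032, does not fall between 25 October 2032 and 25 February 2033, so daylight saving is not in effect and Yaltara Canton is at UTC−07:00.
00:00 UTC − 7h = 17:00 Yaltara Canton (rolling into the previous day, 7 October 2032).

17:00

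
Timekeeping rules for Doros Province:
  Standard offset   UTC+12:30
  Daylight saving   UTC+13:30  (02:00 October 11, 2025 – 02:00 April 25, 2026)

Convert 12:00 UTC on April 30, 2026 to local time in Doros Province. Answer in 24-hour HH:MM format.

At the standard offset (UTC+12:30), 12:00 UTC + 12h30m = 00:30 Doros Province standard time (rolling into the next day, 1 May 2026).
Daylight saving runs 11 October 2025 – 25 April 2026; the standard-time date in Doros Province, May 1, 2026, is outside that window, so Doros Province is on standard time at UTC+12:30.
12:00 UTC + 12h30m = 00:30 local (rolling into the next day, 1 May 2026).

00:30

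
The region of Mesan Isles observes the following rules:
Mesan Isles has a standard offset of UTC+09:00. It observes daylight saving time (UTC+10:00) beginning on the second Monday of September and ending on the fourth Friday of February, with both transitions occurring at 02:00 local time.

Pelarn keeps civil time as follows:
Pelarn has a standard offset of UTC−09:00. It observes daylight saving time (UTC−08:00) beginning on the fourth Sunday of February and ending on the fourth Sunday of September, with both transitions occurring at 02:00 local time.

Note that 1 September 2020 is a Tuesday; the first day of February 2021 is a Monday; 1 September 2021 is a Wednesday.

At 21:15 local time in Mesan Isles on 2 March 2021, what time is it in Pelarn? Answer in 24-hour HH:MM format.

04:15

1 September 2020 is a Tuesday, so the first Monday is September 7 and the second is September 14.
1 February 2021 is a Monday, so the first Friday is February 5 and the fourth is February 26.
Daylight saving runs 14 September 2020 – 26 February 2021; 2 March 2021 is outside that window, so Mesan Isles is on standard time at UTC+09:00.
21:15 Mesan Isles − 9h = 12:15 UTC.
1 February 2021 is a Monday, so the first Sunday is February 7 and the fourth is February 28.
1 September 2021 is a Wednesday, so the first Sunday is September 5 and the fourth is September 26.
At the standard offset (UTC−09:00), 12:15 UTC − 9h = 03:15 Pelarn standard time.
The standard-time date in Pelarn, 2 March 2021, falls between 28 February and 26 September, so daylight saving is in effect and Pelarn is at UTC−08:00.
12:15 UTC − 8h = 04:15 Pelarn.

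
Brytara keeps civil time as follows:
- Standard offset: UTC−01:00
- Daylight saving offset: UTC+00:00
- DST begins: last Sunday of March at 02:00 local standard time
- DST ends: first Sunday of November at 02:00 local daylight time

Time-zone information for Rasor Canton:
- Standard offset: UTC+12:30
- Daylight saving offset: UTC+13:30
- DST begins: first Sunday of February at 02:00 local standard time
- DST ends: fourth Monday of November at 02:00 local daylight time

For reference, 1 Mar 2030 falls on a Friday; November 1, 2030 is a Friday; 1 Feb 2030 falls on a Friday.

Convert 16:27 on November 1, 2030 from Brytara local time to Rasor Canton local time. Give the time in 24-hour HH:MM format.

05:57

1 March 2030 is a Friday, so Sundays fall on 3, 10, 17, 24, 31; the last is March 31.
1 November 2030 is a Friday, so the first Sunday is November 3.
November 1, 2030 falls between 31 March and 3 November, so daylight saving is in effect and Brytara is at UTC+00:00.
16:27 Brytara − 0h = 16:27 UTC.
1 February 2030 is a Friday, so the first Sunday is February 3.
1 November 2030 is a Friday, so the first Monday is November 4 and the fourth is November 25.
At the standard offset (UTC+12:30), 16:27 UTC + 12h30m = 04:57 Rasor Canton standard time (rolling into the next day, 2 November 2030).
The standard-time date in Rasor Canton, November 2, 2030, falls between 3 February and 25 November, so daylight saving is in effect and Rasor Canton is at UTC+13:30.
16:27 UTC + 13h30m = 05:57 Rasor Canton (rolling into the next day, 2 November 2030).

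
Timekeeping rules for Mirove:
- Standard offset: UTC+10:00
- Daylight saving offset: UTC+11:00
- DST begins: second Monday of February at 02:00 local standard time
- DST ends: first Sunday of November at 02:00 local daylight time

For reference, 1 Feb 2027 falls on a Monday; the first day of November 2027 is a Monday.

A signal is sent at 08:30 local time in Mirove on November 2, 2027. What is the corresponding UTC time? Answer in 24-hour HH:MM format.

1 February 2027 is a Monday, so the first Monday is February 1 and the second is February 8.
1 November 2027 is a Monday, so the first Sunday is November 7.
Daylight saving runs 8 February – 7 November; November 2, 2027 is inside that window, so Mirove is at UTC+11:00.
08:30 local − 11h = 21:30 UTC (rolling into the previous day, 1 November 2027).

21:30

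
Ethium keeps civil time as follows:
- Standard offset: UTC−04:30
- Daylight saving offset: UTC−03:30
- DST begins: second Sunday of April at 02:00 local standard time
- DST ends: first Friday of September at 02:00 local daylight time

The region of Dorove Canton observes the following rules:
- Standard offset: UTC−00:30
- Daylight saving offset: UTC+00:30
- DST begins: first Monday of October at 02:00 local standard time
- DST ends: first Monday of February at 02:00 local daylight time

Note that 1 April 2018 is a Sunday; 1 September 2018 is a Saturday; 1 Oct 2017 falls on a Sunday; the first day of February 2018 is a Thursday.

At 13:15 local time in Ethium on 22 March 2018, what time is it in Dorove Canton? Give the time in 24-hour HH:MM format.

1 April 2018 is a Sunday, so the first Sunday is April 1 and the second is April 8.
1 September 2018 is a Saturday, so the first Friday is September 7.
Daylight saving runs 8 April – 7 September; 22 March 2018 is outside that window, so Ethium is on standard time at UTC−04:30.
13:15 Ethium + 4h30m = 17:45 UTC.
1 October 2017 is a Sunday, so the first Monday is October 2.
1 February 2018 is a Thursday, so the first Monday is February 5.
At the standard offset (UTC−00:30), 17:45 UTC − 0h30m = 17:15 Dorove Canton standard time.
The standard-time date in Dorove Canton, 22 March 2018, does not fall between 2 October 2017 and 5 February 2018, so daylight saving is not in effect and Dorove Canton is at UTC−00:30.
17:45 UTC − 0h30m = 17:15 Dorove Canton.

17:15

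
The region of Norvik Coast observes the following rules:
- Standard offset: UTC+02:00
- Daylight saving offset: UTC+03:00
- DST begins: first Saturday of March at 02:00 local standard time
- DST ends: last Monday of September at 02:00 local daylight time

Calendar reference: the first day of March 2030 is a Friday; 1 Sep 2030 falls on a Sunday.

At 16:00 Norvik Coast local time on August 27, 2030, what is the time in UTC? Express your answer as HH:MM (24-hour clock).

1 March 2030 is a Friday, so the first Saturday is March 2.
1 September 2030 is a Sunday, so Mondays fall on 2, 9, 16, 23, 30; the last is September 30.
August 27, 2030 falls between 2 March and 30 September, so daylight saving is in effect and Norvik Coast is at UTC+03:00.
16:00 local − 3h = 13:00 UTC.

13:00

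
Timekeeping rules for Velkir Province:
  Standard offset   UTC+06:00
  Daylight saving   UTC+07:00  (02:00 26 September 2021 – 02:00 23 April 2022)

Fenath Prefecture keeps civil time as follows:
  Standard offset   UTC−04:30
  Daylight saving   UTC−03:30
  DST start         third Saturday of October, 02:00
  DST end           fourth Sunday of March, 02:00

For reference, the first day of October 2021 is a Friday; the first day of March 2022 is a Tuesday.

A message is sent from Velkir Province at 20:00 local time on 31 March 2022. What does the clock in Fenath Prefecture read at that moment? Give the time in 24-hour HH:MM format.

08:30

31 March 2022 lies within the daylight-saving period (26 September 2021 – 23 April 2022), so Velkir Province is on daylight time, UTC+07:00.
20:00 Velkir Province − 7h = 13:00 UTC.
1 October 2021 is a Friday, so the first Saturday is October 2 and the third is October 16.
1 March 2022 is a Tuesday, so the first Sunday is March 6 and the fourth is March 27.
At the standard offset (UTC−04:30), 13:00 UTC − 4h30m = 08:30 Fenath Prefecture standard time.
The standard-time date in Fenath Prefecture, 31 March 2022, does not fall between 16 October 2021 and 27 March 2022, so daylight saving is not in effect and Fenath Prefecture is at UTC−04:30.
13:00 UTC − 4h30m = 08:30 Fenath Prefecture.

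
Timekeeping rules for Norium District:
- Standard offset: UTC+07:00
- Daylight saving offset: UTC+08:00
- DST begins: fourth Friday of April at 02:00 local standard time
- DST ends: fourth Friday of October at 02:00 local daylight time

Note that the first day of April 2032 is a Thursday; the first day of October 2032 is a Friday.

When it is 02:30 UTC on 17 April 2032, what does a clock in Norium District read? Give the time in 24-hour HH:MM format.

1 April 2032 is a Thursday, so the first Friday is April 2 and the fourth is April 23.
1 October 2032 is a Friday, so the first Friday is October 1 and the fourth is October 22.
At the standard offset (UTC+07:00), 02:30 UTC + 7h = 09:30 Norium District standard time.
Daylight saving runs 23 April – 22 October; the standard-time date in Norium District, 17 April 2032, is outside that window, so Norium District is on standard time at UTC+07:00.
02:30 UTC + 7h = 09:30 local.

09:30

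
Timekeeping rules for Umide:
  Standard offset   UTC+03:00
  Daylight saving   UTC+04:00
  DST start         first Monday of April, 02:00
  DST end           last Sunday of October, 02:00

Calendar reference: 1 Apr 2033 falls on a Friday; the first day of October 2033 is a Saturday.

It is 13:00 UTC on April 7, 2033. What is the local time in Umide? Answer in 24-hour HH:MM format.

17:00

1 April 2033 is a Friday, so the first Monday is April 4.
1 October 2033 is a Saturday, so Sundays fall on 2, 9, 16, 23, 30; the last is October 30.
At the standard offset (UTC+03:00), 13:00 UTC + 3h = 16:00 Umide standard time.
The standard-time date in Umide, April 7, 2033, falls between 4 April and 30 October, so daylight saving is in effect and Umide is at UTC+04:00.
13:00 UTC + 4h = 17:00 local.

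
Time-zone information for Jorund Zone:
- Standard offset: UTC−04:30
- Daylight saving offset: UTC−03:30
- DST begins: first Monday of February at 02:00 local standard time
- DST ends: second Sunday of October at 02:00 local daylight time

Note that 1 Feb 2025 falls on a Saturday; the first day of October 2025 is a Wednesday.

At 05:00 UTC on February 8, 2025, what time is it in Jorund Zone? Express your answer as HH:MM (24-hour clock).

01:30

1 February 2025 is a Saturday, so the first Monday is February 3.
1 October 2025 is a Wednesday, so the first Sunday is October 5 and the second is October 12.
At the standard offset (UTC−04:30), 05:00 UTC − 4h30m = 00:30 Jorund Zone standard time.
The standard-time date in Jorund Zone, February 8, 2025, falls between 3 February and 12 October, so daylight saving is in effect and Jorund Zone is at UTC−03:30.
05:00 UTC − 3h30m = 01:30 local.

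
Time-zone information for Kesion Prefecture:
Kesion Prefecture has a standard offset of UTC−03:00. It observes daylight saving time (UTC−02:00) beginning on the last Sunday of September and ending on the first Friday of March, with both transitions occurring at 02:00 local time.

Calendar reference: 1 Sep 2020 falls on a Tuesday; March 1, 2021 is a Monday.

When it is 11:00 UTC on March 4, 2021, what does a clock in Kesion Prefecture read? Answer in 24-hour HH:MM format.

1 September 2020 is a Tuesday, so Sundays fall on 6, 13, 20, 27; the last is September 27.
1 March 2021 is a Monday, so the first Friday is March 5.
At the standard offset (UTC−03:00), 11:00 UTC − 3h = 08:00 Kesion Prefecture standard time.
Daylight saving runs 27 September 2020 – 5 March 2021; the standard-time date in Kesion Prefecture, March 4, 2021, is inside that window, so Kesion Prefecture is at UTC−02:00.
11:00 UTC − 2h = 09:00 local.

09:00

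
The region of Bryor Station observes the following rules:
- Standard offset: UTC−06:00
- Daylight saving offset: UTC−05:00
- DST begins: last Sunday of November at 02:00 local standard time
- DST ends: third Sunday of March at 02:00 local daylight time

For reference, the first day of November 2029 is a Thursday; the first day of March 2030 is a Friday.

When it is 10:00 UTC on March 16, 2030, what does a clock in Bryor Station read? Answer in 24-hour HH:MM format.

1 November 2029 is a Thursday, so Sundays fall on 4, 11, 18, 25; the last is November 25.
1 March 2030 is a Friday, so the first Sunday is March 3 and the third is March 17.
At the standard offset (UTC−06:00), 10:00 UTC − 6h = 04:00 Bryor Station standard time.
The standard-time date in Bryor Station, March 16, 2030, falls between 25 November 2029 and 17 March 2030, so daylight saving is in effect and Bryor Station is at UTC−05:00.
10:00 UTC − 5h = 05:00 local.

05:00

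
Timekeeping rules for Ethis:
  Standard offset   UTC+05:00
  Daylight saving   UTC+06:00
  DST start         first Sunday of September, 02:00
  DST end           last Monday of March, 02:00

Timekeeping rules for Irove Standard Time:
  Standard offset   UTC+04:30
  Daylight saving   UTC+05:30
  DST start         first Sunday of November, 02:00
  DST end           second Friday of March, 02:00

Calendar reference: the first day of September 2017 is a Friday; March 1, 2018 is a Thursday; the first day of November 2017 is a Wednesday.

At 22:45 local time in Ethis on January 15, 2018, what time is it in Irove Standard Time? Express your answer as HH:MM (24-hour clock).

1 September 2017 is a Friday, so the first Sunday is September 3.
1 March 2018 is a Thursday, so Mondays fall on 5, 12, 19, 26; the last is March 26.
January 15, 2018 falls between 3 September 2017 and 26 March 2018, so daylight saving is in effect and Ethis is at UTC+06:00.
22:45 Ethis − 6h = 16:45 UTC.
1 November 2017 is a Wednesday, so the first Sunday is November 5.
1 March 2018 is a Thursday, so the first Friday is March 2 and the second is March 9.
At the standard offset (UTC+04:30), 16:45 UTC + 4h30m = 21:15 Irove Standard Time standard time.
Daylight saving runs 5 November 2017 – 9 March 2018; the standard-time date in Irove Standard Time, January 15, 2018, is inside that window, so Irove Standard Time is at UTC+05:30.
16:45 UTC + 5h30m = 22:15 Irove Standard Time.

22:15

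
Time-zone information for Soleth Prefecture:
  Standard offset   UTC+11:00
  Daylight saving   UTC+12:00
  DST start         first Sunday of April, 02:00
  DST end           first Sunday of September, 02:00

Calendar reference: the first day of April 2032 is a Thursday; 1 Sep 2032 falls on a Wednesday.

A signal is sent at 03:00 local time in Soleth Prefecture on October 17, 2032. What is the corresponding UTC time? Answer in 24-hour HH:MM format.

16:00

1 April 2032 is a Thursday, so the first Sunday is April 4.
1 September 2032 is a Wednesday, so the first Sunday is September 5.
October 17, 2032 does not fall between 4 April and 5 September, so daylight saving is not in effect and Soleth Prefecture is at UTC+11:00.
03:00 local − 11h = 16:00 UTC (rolling into the previous day, 16 October 2032).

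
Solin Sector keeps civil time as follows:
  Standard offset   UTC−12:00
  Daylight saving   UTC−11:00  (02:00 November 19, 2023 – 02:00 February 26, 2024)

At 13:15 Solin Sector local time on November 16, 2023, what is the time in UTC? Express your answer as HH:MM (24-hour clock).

November 16, 2023 is outside the daylight-saving period (19 November 2023 – 26 February 2024), so Solin Sector is on standard time, UTC−12:00.
13:15 local + 12h = 01:15 UTC (rolling into the next day, 17 November 2023).

01:15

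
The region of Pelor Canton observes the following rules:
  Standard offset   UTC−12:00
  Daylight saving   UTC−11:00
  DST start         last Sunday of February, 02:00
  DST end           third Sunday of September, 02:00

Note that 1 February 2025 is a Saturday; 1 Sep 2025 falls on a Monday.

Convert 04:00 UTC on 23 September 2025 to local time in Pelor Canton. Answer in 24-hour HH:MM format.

1 February 2025 is a Saturday, so Sundays fall on 2, 9, 16, 23; the last is February 23.
1 September 2025 is a Monday, so the first Sunday is September 7 and the third is September 21.
At the standard offset (UTC−12:00), 04:00 UTC − 12h = 16:00 Pelor Canton standard time (rolling into the previous day, 22 September 2025).
The standard-time date in Pelor Canton, 22 September 2025, is outside the daylight-saving period (23 February – 21 September), so Pelor Canton is on standard time, UTC−12:00.
04:00 UTC − 12h = 16:00 local (rolling into the previous day, 22 September 2025).

16:00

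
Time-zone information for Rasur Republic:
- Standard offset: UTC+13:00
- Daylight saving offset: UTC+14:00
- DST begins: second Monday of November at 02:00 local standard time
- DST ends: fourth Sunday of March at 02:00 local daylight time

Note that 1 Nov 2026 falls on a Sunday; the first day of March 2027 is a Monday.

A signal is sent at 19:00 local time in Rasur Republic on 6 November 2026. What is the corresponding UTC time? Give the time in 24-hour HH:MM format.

06:00

1 November 2026 is a Sunday, so the first Monday is November 2 and the second is November 9.
1 March 2027 is a Monday, so the first Sunday is March 7 and the fourth is March 28.
Daylight saving runs 9 November 2026 – 28 March 2027; 6 November 2026 is outside that window, so Rasur Republic is on standard time at UTC+13:00.
19:00 local − 13h = 06:00 UTC.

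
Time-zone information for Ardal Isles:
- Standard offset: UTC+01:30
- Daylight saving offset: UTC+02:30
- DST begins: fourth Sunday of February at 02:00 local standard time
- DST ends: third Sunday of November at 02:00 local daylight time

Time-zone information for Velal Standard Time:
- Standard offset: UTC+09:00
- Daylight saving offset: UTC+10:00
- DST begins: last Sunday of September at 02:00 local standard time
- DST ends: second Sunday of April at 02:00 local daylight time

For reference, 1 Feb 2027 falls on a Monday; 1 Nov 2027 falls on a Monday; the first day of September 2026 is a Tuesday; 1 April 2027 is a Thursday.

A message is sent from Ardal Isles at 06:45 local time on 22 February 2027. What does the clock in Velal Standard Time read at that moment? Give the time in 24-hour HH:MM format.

15:15

1 February 2027 is a Monday, so the first Sunday is February 7 and the fourth is February 28.
1 November 2027 is a Monday, so the first Sunday is November 7 and the third is November 21.
Daylight saving runs 28 February – 21 November; 22 February 2027 is outside that window, so Ardal Isles is on standard time at UTC+01:30.
06:45 Ardal Isles − 1h30m = 05:15 UTC.
1 September 2026 is a Tuesday, so Sundays fall on 6, 13, 20, 27; the last is September 27.
1 April 2027 is a Thursday, so the first Sunday is April 4 and the second is April 11.
At the standard offset (UTC+09:00), 05:15 UTC + 9h = 14:15 Velal Standard Time standard time.
The standard-time date in Velal Standard Time, 22 February 2027, lies within the daylight-saving period (27 September 2026 – 11 April 2027), so Velal Standard Time is on daylight time, UTC+10:00.
05:15 UTC + 10h = 15:15 Velal Standard Time.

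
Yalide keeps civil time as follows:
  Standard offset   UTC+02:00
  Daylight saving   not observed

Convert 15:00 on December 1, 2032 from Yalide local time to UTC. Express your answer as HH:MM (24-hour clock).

Yalide has no daylight saving, so its offset is UTC+02:00 year-round.
15:00 local − 2h = 13:00 UTC.

13:00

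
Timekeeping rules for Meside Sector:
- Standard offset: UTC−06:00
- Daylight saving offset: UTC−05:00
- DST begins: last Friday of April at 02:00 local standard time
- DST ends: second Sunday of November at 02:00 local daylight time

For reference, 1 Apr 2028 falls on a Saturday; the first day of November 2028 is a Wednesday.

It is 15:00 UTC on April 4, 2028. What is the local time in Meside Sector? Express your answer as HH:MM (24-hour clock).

1 April 2028 is a Saturday, so Fridays fall on 7, 14, 21, 28; the last is April 28.
1 November 2028 is a Wednesday, so the first Sunday is November 5 and the second is November 12.
At the standard offset (UTC−06:00), 15:00 UTC − 6h = 09:00 Meside Sector standard time.
Daylight saving runs 28 April – 12 November; the standard-time date in Meside Sector, April 4, 2028, is outside that window, so Meside Sector is on standard time at UTC−06:00.
15:00 UTC − 6h = 09:00 local.

09:00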